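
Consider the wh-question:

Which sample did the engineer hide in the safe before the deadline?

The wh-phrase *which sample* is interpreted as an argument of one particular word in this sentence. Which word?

In situ: The engineer did hide which sample in the safe before the deadline.
'which sample' functions as the direct object of 'hide'. Fronting leaves a gap immediately after 'hide':
Which sample did the engineer hide ___ in the safe before the deadline?

hide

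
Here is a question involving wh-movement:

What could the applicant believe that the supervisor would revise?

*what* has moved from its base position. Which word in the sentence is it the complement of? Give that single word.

revise

Before movement: The applicant could believe that the supervisor would revise what.
'what' functions as the direct object of 'revise'. Wh-movement fronts it, leaving a gap right after 'revise':
What could the applicant believe that the supervisor would revise ___?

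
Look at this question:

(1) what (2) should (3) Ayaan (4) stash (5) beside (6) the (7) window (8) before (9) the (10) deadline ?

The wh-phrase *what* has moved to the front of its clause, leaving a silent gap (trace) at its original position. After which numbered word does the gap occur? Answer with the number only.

4

Before movement: Ayaan should stash what beside the window before the deadline.
The filler 'what' is interpreted as the direct object of 'stash'. Fronting leaves a gap immediately after 'stash':
What should Ayaan stash ___ beside the window before the deadline?
'stash' is word 4.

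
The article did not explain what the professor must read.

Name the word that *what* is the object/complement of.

read

Before movement: The professor must read what.
The filler 'what' is interpreted as the direct object of 'read'. It moves to the left edge, and the trace sits right after 'read':
The article did not explain what the professor must read ___.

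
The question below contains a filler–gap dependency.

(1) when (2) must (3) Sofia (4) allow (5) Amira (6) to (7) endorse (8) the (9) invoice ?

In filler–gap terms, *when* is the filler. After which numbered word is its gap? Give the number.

9

Before movement: Sofia must allow Amira to endorse the invoice when.
'when' functions as the temporal adjunct. Wh-movement fronts it, leaving a gap right after 'invoice':
When must Sofia allow Amira to endorse the invoice ___?
'invoice' is word 9.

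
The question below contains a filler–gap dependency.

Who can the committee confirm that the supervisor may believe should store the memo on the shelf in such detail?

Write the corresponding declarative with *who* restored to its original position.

The committee can confirm that the supervisor may believe who should store the memo on the shelf in such detail.

The filler 'who' is interpreted as the subject of the clause embedded under 'believe'. Wh-movement fronts it, leaving a gap right after 'believe':
Who can the committee confirm that the supervisor may believe ___ should store the memo on the shelf in such detail?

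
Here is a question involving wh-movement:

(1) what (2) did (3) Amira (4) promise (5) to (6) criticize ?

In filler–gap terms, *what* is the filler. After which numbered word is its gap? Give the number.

Before movement: Amira did promise to criticize what.
'what' is the direct object of 'criticize'. It moves to the left edge, and the trace sits right after 'criticize':
What did Amira promise to criticize ___?
'criticize' is word 6.

6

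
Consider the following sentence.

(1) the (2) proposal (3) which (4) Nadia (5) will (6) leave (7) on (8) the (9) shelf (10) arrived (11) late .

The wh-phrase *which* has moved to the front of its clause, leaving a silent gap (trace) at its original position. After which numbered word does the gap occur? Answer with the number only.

The filler 'which' is interpreted as the direct object of 'leave'. It moves to the left edge, and the trace sits right after 'leave':
The proposal which Nadia will leave ___ on the shelf arrived late.
'leave' is word 6.

6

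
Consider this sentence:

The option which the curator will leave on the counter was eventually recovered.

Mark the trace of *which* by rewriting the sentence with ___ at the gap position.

'which' functions as the direct object of 'leave'. The gap is right after 'leave'.

The option which the curator will leave ___ on the counter was eventually recovered.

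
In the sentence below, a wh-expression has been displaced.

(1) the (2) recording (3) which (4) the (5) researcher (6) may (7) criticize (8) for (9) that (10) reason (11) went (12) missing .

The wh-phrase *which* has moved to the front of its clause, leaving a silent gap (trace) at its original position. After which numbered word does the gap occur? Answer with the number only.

7

The filler 'which' is interpreted as the direct object of 'criticize'. Fronting leaves a gap immediately after 'criticize':
The recording which the researcher may criticize ___ for that reason went missing.
'criticize' is word 7.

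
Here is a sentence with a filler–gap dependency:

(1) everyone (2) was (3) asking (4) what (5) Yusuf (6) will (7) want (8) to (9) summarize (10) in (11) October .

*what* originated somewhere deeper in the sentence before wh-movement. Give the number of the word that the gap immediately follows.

In situ: Yusuf will want to summarize what in October.
'what' is the direct object of 'summarize'. Fronting leaves a gap immediately after 'summarize':
Everyone was asking what Yusuf will want to summarize ___ in October.
'summarize' is word 9.

9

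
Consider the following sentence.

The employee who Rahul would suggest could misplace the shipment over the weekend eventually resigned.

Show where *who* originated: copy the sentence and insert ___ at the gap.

The filler 'who' is interpreted as the subject of the clause embedded under 'suggest'. The gap is right after 'suggest'.

The employee who Rahul would suggest ___ could misplace the shipment over the weekend eventually resigned.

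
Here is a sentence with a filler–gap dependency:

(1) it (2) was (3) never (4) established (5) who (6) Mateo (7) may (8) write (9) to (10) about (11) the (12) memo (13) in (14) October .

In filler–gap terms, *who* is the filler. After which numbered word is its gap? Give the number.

Underlying clause: Mateo may write to who about the memo in October.
'who' functions as the object of the preposition 'to'. Wh-movement fronts it, leaving a gap right after 'to':
It was never established who Mateo may write to ___ about the memo in October.
'to' is word 9.

9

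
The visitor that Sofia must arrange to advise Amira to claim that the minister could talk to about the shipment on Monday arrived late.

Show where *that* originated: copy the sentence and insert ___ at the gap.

The visitor that Sofia must arrange to advise Amira to claim that the minister could talk to ___ about the shipment on Monday arrived late.

'that' is the object of the preposition 'to'. The gap is right after 'to'.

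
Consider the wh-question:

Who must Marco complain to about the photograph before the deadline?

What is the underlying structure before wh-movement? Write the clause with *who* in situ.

Marco must complain to who about the photograph before the deadline.

The filler 'who' is interpreted as the object of the preposition 'to'. Wh-movement fronts it, leaving a gap right after 'to':
Who must Marco complain to ___ about the photograph before the deadline?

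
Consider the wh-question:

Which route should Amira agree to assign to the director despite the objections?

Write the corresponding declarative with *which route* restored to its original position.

Amira should agree to assign which route to the director despite the objections.

'which route' functions as the direct object of 'assign'. Fronting leaves a gap immediately after 'assign':
Which route should Amira agree to assign ___ to the director despite the objections?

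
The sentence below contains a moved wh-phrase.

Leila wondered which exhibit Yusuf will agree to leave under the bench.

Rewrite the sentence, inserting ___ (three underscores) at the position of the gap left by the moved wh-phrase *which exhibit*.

Leila wondered which exhibit Yusuf will agree to leave ___ under the bench.

Underlying clause: Yusuf will agree to leave which exhibit under the bench.
The filler 'which exhibit' is interpreted as the direct object of 'leave'. The gap is right after 'leave'.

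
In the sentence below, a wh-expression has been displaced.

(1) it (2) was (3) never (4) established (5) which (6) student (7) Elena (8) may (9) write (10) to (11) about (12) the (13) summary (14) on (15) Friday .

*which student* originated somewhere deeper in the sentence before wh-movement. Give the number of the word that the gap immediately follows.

Before movement: Elena may write to which student about the summary on Friday.
The filler 'which student' is interpreted as the object of the preposition 'to'. It moves to the left edge, and the trace sits right after 'to':
It was never established which student Elena may write to ___ about the summary on Friday.
'to' is word 10.

10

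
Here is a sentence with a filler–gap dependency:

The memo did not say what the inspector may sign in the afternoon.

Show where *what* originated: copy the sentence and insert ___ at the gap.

Underlying clause: The inspector may sign what in the afternoon.
'what' functions as the direct object of 'sign'. The gap is right after 'sign'.

The memo did not say what the inspector may sign ___ in the afternoon.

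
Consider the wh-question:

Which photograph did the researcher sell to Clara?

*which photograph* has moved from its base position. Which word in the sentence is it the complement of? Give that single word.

sell

Before movement: The researcher did sell which photograph to Clara.
'which photograph' is the direct object of 'sell'. It moves to the left edge, and the trace sits right after 'sell':
Which photograph did the researcher sell ___ to Clara?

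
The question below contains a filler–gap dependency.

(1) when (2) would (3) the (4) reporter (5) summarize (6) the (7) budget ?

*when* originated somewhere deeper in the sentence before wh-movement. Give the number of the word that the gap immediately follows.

7

Before movement: The reporter would summarize the budget when.
The filler 'when' is interpreted as the temporal adjunct. Fronting leaves a gap immediately after 'budget':
When would the reporter summarize the budget ___?
'budget' is word 7.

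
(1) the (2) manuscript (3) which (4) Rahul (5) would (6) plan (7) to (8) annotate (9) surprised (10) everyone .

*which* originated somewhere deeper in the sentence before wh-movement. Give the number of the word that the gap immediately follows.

8

'which' functions as the direct object of 'annotate'. Fronting leaves a gap immediately after 'annotate':
The manuscript which Rahul would plan to annotate ___ surprised everyone.
'annotate' is word 8.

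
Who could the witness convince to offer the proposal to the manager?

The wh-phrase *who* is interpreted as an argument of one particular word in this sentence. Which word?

convince

In situ: The witness could convince who to offer the proposal to the manager.
'who' functions as the direct object of 'convince'. Wh-movement fronts it, leaving a gap right after 'convince':
Who could the witness convince ___ to offer the proposal to the manager?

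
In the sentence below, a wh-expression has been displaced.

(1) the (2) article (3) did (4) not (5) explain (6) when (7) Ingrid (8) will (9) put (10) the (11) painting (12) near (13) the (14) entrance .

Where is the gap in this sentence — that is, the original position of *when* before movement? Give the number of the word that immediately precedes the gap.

In situ: Ingrid will put the painting near the entrance when.
'when' functions as the temporal adjunct. Wh-movement fronts it, leaving a gap right after 'entrance':
The article did not explain when Ingrid will put the painting near the entrance ___.
'entrance' is word 14.

14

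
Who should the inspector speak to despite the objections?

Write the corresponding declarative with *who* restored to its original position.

The inspector should speak to who despite the objections.

The filler 'who' is interpreted as the object of the preposition 'to'. Wh-movement fronts it, leaving a gap right after 'to':
Who should the inspector speak to ___ despite the objections?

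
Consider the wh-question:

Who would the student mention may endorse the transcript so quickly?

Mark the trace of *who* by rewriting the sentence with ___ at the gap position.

Who would the student mention ___ may endorse the transcript so quickly?

Before movement: The student would mention who may endorse the transcript so quickly.
'who' is the subject of the clause embedded under 'mention'. The gap is right after 'mention'.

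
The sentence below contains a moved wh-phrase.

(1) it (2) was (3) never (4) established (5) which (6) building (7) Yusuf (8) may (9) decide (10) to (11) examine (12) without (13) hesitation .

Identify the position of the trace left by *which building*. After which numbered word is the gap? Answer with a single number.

11

Underlying clause: Yusuf may decide to examine which building without hesitation.
'which building' functions as the direct object of 'examine'. Fronting leaves a gap immediately after 'examine':
It was never established which building Yusuf may decide to examine ___ without hesitation.
'examine' is word 11.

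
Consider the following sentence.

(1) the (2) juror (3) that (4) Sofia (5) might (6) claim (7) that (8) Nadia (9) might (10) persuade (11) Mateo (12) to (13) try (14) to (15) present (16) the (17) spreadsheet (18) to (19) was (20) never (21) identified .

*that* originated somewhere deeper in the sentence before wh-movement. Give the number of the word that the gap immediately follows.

18

'that' is the object of the preposition 'to' (recipient of 'present'). Fronting leaves a gap immediately after 'to':
The juror that Sofia might claim that Nadia might persuade Mateo to try to present the spreadsheet to ___ was never identified.
'to' is word 18.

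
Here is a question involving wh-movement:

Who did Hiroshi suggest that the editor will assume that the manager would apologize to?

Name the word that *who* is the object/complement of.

to

In situ: Hiroshi did suggest that the editor will assume that the manager would apologize to who.
'who' is the object of the preposition 'to'. Fronting leaves a gap immediately after 'to':
Who did Hiroshi suggest that the editor will assume that the manager would apologize to ___?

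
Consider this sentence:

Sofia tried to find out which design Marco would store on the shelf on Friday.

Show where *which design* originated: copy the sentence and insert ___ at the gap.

Sofia tried to find out which design Marco would store ___ on the shelf on Friday.

Pre-movement form: Marco would store which design on the shelf on Friday.
'which design' is the direct object of 'store'. The gap is right after 'store'.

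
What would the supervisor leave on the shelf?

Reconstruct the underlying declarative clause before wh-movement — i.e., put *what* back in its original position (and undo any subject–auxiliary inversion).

The supervisor would leave what on the shelf.

'what' functions as the direct object of 'leave'. Fronting leaves a gap immediately after 'leave':
What would the supervisor leave ___ on the shelf?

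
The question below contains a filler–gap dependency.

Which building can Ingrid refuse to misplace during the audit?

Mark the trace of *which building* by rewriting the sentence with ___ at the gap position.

Which building can Ingrid refuse to misplace ___ during the audit?

In situ: Ingrid can refuse to misplace which building during the audit.
'which building' is the direct object of 'misplace'. The gap is right after 'misplace'.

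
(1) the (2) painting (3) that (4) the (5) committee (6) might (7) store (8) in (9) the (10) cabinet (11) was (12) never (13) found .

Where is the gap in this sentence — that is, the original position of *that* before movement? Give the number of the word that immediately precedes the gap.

7

The filler 'that' is interpreted as the direct object of 'store'. It moves to the left edge, and the trace sits right after 'store':
The painting that the committee might store ___ in the cabinet was never found.
'store' is word 7.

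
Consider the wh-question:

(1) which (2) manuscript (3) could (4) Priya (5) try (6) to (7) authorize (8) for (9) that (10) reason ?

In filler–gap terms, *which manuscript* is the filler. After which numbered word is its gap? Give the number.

7

Underlying clause: Priya could try to authorize which manuscript for that reason.
The filler 'which manuscript' is interpreted as the direct object of 'authorize'. Fronting leaves a gap immediately after 'authorize':
Which manuscript could Priya try to authorize ___ for that reason?
'authorize' is word 7.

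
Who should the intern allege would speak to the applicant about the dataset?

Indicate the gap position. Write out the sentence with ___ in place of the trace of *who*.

Underlying clause: The intern should allege who would speak to the applicant about the dataset.
The filler 'who' is interpreted as the subject of the clause embedded under 'allege'. The gap is right after 'allege'.

Who should the intern allege ___ would speak to the applicant about the dataset?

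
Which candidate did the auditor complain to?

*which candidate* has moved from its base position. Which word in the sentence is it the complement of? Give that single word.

to

In situ: The auditor did complain to which candidate.
The filler 'which candidate' is interpreted as the object of the preposition 'to'. Wh-movement fronts it, leaving a gap right after 'to':
Which candidate did the auditor complain to ___?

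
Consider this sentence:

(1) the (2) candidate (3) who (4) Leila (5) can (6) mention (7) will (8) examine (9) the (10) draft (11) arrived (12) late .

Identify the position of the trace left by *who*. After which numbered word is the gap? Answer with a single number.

The filler 'who' is interpreted as the subject of the clause embedded under 'mention'. It moves to the left edge, and the trace sits right after 'mention':
The candidate who Leila can mention ___ will examine the draft arrived late.
'mention' is word 6.

6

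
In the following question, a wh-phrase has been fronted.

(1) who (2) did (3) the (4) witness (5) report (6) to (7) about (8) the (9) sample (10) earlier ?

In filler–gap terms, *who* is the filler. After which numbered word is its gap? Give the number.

6

Underlying clause: The witness did report to who about the sample earlier.
'who' functions as the object of the preposition 'to'. It moves to the left edge, and the trace sits right after 'to':
Who did the witness report to ___ about the sample earlier?
'to' is word 6.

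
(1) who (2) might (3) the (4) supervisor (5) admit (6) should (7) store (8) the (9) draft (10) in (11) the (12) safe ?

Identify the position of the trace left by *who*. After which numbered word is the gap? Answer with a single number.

5

Before movement: The supervisor might admit who should store the draft in the safe.
'who' is the subject of the clause embedded under 'admit'. Fronting leaves a gap immediately after 'admit':
Who might the supervisor admit ___ should store the draft in the safe?
'admit' is word 5.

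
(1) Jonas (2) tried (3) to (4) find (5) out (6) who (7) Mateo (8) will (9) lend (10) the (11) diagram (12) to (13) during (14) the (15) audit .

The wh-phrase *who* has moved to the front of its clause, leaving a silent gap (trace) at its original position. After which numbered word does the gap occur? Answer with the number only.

12

In situ: Mateo will lend the diagram to who during the audit.
The filler 'who' is interpreted as the object of the preposition 'to' (recipient of 'lend'). Fronting leaves a gap immediately after 'to':
Jonas tried to find out who Mateo will lend the diagram to ___ during the audit.
'to' is word 12.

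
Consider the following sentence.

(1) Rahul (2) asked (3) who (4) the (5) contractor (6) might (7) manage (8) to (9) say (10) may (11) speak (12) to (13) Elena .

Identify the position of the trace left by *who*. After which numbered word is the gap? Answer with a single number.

9

In situ: The contractor might manage to say who may speak to Elena.
'who' functions as the subject of the clause embedded under 'say'. It moves to the left edge, and the trace sits right after 'say':
Rahul asked who the contractor might manage to say ___ may speak to Elena.
'say' is word 9.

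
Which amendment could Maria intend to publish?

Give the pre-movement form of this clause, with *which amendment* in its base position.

Maria could intend to publish which amendment.

'which amendment' functions as the direct object of 'publish'. Fronting leaves a gap immediately after 'publish':
Which amendment could Maria intend to publish ___?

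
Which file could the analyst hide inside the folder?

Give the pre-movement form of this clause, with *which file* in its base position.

The analyst could hide which file inside the folder.

'which file' is the direct object of 'hide'. It moves to the left edge, and the trace sits right after 'hide':
Which file could the analyst hide ___ inside the folder?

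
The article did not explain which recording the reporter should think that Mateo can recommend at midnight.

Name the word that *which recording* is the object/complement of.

recommend

In situ: The reporter should think that Mateo can recommend which recording at midnight.
'which recording' functions as the direct object of 'recommend'. Wh-movement fronts it, leaving a gap right after 'recommend':
The article did not explain which recording the reporter should think that Mateo can recommend ___ at midnight.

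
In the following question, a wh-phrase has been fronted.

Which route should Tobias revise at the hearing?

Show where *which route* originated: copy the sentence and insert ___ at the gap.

Which route should Tobias revise ___ at the hearing?

In situ: Tobias should revise which route at the hearing.
'which route' functions as the direct object of 'revise'. The gap is right after 'revise'.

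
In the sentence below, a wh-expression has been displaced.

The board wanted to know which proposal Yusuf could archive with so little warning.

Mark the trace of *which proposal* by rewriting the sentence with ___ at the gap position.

Underlying clause: Yusuf could archive which proposal with so little warning.
The filler 'which proposal' is interpreted as the direct object of 'archive'. The gap is right after 'archive'.

The board wanted to know which proposal Yusuf could archive ___ with so little warning.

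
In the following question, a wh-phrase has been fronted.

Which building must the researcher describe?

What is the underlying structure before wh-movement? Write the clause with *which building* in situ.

The researcher must describe which building.

'which building' functions as the direct object of 'describe'. Wh-movement fronts it, leaving a gap right after 'describe':
Which building must the researcher describe ___?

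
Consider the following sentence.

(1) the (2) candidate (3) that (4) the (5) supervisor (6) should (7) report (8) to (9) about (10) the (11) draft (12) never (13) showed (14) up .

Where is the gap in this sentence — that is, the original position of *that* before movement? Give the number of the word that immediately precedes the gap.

'that' is the object of the preposition 'to'. Fronting leaves a gap immediately after 'to':
The candidate that the supervisor should report to ___ about the draft never showed up.
'to' is word 8.

8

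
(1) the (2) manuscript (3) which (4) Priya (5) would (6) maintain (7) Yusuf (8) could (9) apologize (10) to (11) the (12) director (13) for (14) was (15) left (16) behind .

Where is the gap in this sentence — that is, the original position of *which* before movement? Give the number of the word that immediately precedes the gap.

13

'which' functions as the object of the preposition 'for'. Fronting leaves a gap immediately after 'for':
The manuscript which Priya would maintain Yusuf could apologize to the director for ___ was left behind.
'for' is word 13.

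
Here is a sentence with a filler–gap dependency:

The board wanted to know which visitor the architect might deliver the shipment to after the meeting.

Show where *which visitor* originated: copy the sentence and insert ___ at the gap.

The board wanted to know which visitor the architect might deliver the shipment to ___ after the meeting.

Before movement: The architect might deliver the shipment to which visitor after the meeting.
The filler 'which visitor' is interpreted as the object of the preposition 'to' (recipient of 'deliver'). The gap is right after 'to'.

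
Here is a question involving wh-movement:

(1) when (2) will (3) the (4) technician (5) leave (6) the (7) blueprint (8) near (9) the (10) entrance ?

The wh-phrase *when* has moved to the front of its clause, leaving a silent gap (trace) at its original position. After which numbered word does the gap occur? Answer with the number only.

10

Underlying clause: The technician will leave the blueprint near the entrance when.
'when' is the temporal adjunct. Wh-movement fronts it, leaving a gap right after 'entrance':
When will the technician leave the blueprint near the entrance ___?
'entrance' is word 10.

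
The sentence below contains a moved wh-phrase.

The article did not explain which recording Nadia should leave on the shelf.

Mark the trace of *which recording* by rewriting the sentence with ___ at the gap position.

Pre-movement form: Nadia should leave which recording on the shelf.
'which recording' is the direct object of 'leave'. The gap is right after 'leave'.

The article did not explain which recording Nadia should leave ___ on the shelf.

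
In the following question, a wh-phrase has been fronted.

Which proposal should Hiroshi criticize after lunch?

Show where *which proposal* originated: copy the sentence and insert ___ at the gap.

Before movement: Hiroshi should criticize which proposal after lunch.
'which proposal' functions as the direct object of 'criticize'. The gap is right after 'criticize'.

Which proposal should Hiroshi criticize ___ after lunch?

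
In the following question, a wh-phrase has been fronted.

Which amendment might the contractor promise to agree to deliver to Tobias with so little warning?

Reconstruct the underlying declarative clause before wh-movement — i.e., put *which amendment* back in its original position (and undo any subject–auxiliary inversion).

The filler 'which amendment' is interpreted as the direct object of 'deliver'. It moves to the left edge, and the trace sits right after 'deliver':
Which amendment might the contractor promise to agree to deliver ___ to Tobias with so little warning?

The contractor might promise to agree to deliver which amendment to Tobias with so little warning.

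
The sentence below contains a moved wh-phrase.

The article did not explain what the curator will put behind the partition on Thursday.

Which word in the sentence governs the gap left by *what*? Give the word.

put

Before movement: The curator will put what behind the partition on Thursday.
'what' is the direct object of 'put'. Fronting leaves a gap immediately after 'put':
The article did not explain what the curator will put ___ behind the partition on Thursday.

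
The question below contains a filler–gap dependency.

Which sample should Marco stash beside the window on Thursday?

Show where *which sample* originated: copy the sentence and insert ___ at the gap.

Which sample should Marco stash ___ beside the window on Thursday?

Before movement: Marco should stash which sample beside the window on Thursday.
'which sample' functions as the direct object of 'stash'. The gap is right after 'stash'.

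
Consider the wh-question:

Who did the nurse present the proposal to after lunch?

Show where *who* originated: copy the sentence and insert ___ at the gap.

Who did the nurse present the proposal to ___ after lunch?

Pre-movement form: The nurse did present the proposal to who after lunch.
'who' is the object of the preposition 'to' (recipient of 'present'). The gap is right after 'to'.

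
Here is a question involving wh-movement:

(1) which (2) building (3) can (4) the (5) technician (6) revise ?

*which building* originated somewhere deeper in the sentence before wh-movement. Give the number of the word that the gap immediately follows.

6

Before movement: The technician can revise which building.
The filler 'which building' is interpreted as the direct object of 'revise'. It moves to the left edge, and the trace sits right after 'revise':
Which building can the technician revise ___?
'revise' is word 6.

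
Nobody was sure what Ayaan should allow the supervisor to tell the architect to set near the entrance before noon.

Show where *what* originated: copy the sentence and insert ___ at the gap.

Nobody was sure what Ayaan should allow the supervisor to tell the architect to set ___ near the entrance before noon.

Underlying clause: Ayaan should allow the supervisor to tell the architect to set what near the entrance before noon.
'what' is the direct object of 'set'. The gap is right after 'set'.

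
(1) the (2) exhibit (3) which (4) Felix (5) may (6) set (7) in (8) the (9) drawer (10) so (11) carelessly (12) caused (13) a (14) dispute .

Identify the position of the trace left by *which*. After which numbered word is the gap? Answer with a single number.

6

The filler 'which' is interpreted as the direct object of 'set'. It moves to the left edge, and the trace sits right after 'set':
The exhibit which Felix may set ___ in the drawer so carelessly caused a dispute.
'set' is word 6.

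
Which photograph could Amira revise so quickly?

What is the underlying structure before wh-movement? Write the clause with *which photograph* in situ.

Amira could revise which photograph so quickly.

'which photograph' functions as the direct object of 'revise'. It moves to the left edge, and the trace sits right after 'revise':
Which photograph could Amira revise ___ so quickly?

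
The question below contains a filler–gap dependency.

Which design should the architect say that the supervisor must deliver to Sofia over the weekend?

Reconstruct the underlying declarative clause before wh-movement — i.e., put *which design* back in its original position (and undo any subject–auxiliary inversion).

The architect should say that the supervisor must deliver which design to Sofia over the weekend.

'which design' is the direct object of 'deliver'. It moves to the left edge, and the trace sits right after 'deliver':
Which design should the architect say that the supervisor must deliver ___ to Sofia over the weekend?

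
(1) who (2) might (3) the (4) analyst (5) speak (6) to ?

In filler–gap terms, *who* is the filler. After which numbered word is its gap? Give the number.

Before movement: The analyst might speak to who.
'who' is the object of the preposition 'to'. Fronting leaves a gap immediately after 'to':
Who might the analyst speak to ___?
'to' is word 6.

6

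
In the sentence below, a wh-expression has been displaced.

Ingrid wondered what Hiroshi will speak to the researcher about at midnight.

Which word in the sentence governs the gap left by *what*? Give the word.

about

Pre-movement form: Hiroshi will speak to the researcher about what at midnight.
The filler 'what' is interpreted as the object of the preposition 'about'. Wh-movement fronts it, leaving a gap right after 'about':
Ingrid wondered what Hiroshi will speak to the researcher about ___ at midnight.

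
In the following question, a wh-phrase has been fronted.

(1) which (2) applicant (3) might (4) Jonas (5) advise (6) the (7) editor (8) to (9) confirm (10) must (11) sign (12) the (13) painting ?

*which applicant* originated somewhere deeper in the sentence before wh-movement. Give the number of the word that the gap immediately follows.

9

Underlying clause: Jonas might advise the editor to confirm which applicant must sign the painting.
'which applicant' is the subject of the clause embedded under 'confirm'. Fronting leaves a gap immediately after 'confirm':
Which applicant might Jonas advise the editor to confirm ___ must sign the painting?
'confirm' is word 9.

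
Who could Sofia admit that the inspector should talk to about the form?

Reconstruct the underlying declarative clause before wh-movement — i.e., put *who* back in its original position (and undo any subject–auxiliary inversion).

Sofia could admit that the inspector should talk to who about the form.

'who' is the object of the preposition 'to'. Fronting leaves a gap immediately after 'to':
Who could Sofia admit that the inspector should talk to ___ about the form?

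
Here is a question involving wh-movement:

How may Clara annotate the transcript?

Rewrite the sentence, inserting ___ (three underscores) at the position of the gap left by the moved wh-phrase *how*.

Underlying clause: Clara may annotate the transcript how.
The filler 'how' is interpreted as the manner adjunct. The gap is right after 'transcript'.

How may Clara annotate the transcript ___?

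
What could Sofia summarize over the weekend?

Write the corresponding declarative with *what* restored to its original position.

The filler 'what' is interpreted as the direct object of 'summarize'. It moves to the left edge, and the trace sits right after 'summarize':
What could Sofia summarize ___ over the weekend?

Sofia could summarize what over the weekend.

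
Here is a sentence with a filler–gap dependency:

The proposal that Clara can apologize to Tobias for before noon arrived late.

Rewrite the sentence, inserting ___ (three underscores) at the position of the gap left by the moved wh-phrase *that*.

The proposal that Clara can apologize to Tobias for ___ before noon arrived late.

'that' is the object of the preposition 'for'. The gap is right after 'for'.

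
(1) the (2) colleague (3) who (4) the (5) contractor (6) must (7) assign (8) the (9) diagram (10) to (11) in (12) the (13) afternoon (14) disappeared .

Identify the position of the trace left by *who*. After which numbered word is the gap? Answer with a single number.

10

The filler 'who' is interpreted as the object of the preposition 'to' (recipient of 'assign'). Fronting leaves a gap immediately after 'to':
The colleague who the contractor must assign the diagram to ___ in the afternoon disappeared.
'to' is word 10.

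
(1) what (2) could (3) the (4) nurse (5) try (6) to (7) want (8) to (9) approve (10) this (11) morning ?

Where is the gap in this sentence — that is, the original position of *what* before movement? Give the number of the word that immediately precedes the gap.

9

Underlying clause: The nurse could try to want to approve what this morning.
'what' functions as the direct object of 'approve'. Wh-movement fronts it, leaving a gap right after 'approve':
What could the nurse try to want to approve ___ this morning?
'approve' is word 9.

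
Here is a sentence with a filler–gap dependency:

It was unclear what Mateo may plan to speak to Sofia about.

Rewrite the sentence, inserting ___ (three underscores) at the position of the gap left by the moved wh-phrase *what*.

Before movement: Mateo may plan to speak to Sofia about what.
'what' is the object of the preposition 'about'. The gap is right after 'about'.

It was unclear what Mateo may plan to speak to Sofia about ___.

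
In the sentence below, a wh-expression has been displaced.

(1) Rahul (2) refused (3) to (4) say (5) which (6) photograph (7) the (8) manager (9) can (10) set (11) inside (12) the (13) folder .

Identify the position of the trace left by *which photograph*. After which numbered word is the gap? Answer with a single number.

Underlying clause: The manager can set which photograph inside the folder.
'which photograph' is the direct object of 'set'. It moves to the left edge, and the trace sits right after 'set':
Rahul refused to say which photograph the manager can set ___ inside the folder.
'set' is word 10.

10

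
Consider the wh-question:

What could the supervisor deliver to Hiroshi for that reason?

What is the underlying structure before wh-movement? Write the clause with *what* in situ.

The supervisor could deliver what to Hiroshi for that reason.

'what' functions as the direct object of 'deliver'. Fronting leaves a gap immediately after 'deliver':
What could the supervisor deliver ___ to Hiroshi for that reason?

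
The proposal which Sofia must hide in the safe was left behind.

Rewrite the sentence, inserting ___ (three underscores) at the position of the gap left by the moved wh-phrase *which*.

The proposal which Sofia must hide ___ in the safe was left behind.

'which' functions as the direct object of 'hide'. The gap is right after 'hide'.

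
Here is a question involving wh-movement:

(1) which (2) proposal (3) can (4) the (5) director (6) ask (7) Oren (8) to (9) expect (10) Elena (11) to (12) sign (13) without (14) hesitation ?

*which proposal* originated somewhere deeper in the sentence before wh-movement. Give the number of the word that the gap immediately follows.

12

Underlying clause: The director can ask Oren to expect Elena to sign which proposal without hesitation.
'which proposal' is the direct object of 'sign'. Wh-movement fronts it, leaving a gap right after 'sign':
Which proposal can the director ask Oren to expect Elena to sign ___ without hesitation?
'sign' is word 12.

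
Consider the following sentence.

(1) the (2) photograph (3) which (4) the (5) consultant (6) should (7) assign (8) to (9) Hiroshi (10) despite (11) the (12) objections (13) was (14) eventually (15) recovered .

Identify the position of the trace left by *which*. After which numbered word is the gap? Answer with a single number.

The filler 'which' is interpreted as the direct object of 'assign'. Wh-movement fronts it, leaving a gap right after 'assign':
The photograph which the consultant should assign ___ to Hiroshi despite the objections was eventually recovered.
'assign' is word 7.

7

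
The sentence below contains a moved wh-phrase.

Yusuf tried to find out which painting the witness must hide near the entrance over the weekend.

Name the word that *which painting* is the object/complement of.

hide

Before movement: The witness must hide which painting near the entrance over the weekend.
The filler 'which painting' is interpreted as the direct object of 'hide'. Fronting leaves a gap immediately after 'hide':
Yusuf tried to find out which painting the witness must hide ___ near the entrance over the weekend.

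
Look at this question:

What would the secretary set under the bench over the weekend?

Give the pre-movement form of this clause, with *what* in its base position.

'what' functions as the direct object of 'set'. Fronting leaves a gap immediately after 'set':
What would the secretary set ___ under the bench over the weekend?

The secretary would set what under the bench over the weekend.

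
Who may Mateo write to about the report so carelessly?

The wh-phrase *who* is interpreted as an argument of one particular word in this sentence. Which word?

In situ: Mateo may write to who about the report so carelessly.
'who' is the object of the preposition 'to'. Wh-movement fronts it, leaving a gap right after 'to':
Who may Mateo write to ___ about the report so carelessly?

to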